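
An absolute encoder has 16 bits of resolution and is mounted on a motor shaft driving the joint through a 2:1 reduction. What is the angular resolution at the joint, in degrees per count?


counts = 2^16 = 65536
effective counts at joint = 65536 * 2 = 131072
resolution = 360 / 131072
= 0.0027 deg/count


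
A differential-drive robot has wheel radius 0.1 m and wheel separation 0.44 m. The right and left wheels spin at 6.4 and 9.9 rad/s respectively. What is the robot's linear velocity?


vR = r*wR = 0.1*6.4 = 0.64 m/s
vL = r*wL = 0.1*9.9 = 0.99 m/s
v = (vR+vL)/2 = 0.815 m/s
omega = (vR-vL)/L = -0.7955 rad/s
linear velocity = 0.815 m/s


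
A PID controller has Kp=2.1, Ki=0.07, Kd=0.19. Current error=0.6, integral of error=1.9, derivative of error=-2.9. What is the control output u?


u = Kp*e + Ki*int(e) + Kd*de/dt
= 2.1*0.6 + 0.07*1.9 + 0.19*(-2.9)
= 1.26 + 0.133 + -0.551
= 0.842


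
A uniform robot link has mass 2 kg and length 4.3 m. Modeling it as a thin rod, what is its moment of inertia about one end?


I = (1/3) * m * L^2
= (1/3) * 2 * 4.3^2
= 0.333333 * 2 * 18.49
= 12.3267 kg*m^2


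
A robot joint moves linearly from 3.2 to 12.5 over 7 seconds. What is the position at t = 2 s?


s = t/T = 2/7 = 0.2857
p(t) = p0 + (pf-p0)*s
= 3.2 + (12.5 - 3.2) * 0.2857
= 5.8571


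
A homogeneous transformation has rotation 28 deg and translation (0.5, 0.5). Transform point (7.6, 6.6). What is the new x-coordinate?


x' = cos(theta)*px - sin(theta)*py + tx
= 0.8829*7.6 - 0.4695*6.6 + 0.5
= 4.1119


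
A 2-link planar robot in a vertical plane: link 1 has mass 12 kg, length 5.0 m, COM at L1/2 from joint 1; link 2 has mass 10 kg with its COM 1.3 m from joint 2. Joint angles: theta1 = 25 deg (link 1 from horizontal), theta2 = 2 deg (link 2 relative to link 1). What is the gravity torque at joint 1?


Horizontal distance from joint 1 to link-1 COM:
  x_c1 = (L1/2)*cos(t1) = 2.5 * 0.9063 = 2.2658 m
Horizontal distance from joint 1 to link-2 COM:
  x_c2 = L1*cos(t1) + Lc2*cos(t1+t2)
       = 5.0*0.9063 + 1.3*0.891 = 5.6898 m
tau1 = m1*g*x_c1 + m2*g*x_c2
     = 12*9.81*2.2658 + 10*9.81*5.6898
     = 266.7264 + 558.174
     = 824.9004 Nm


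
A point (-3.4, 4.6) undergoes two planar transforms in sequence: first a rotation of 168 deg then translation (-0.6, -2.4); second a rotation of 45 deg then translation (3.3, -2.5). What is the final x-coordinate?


After transform 1:
x1 = cos(168)*-3.4 - sin(168)*4.6 + -0.6 = 1.7693
y1 = sin(168)*-3.4 + cos(168)*4.6 + -2.4 = -7.6064
After transform 2:
x2 = cos(45)*1.7693 - sin(45)*-7.6064 + 3.3
= 9.9296


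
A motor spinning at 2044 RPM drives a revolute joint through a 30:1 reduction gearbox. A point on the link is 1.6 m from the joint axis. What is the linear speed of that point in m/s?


omega_motor = 2044 * 2*pi/60 = 214.0472 rad/s
omega_joint = omega_motor / 30 = 7.1349 rad/s
v = omega_joint * r = 7.1349 * 1.6
= 11.4158 m/s


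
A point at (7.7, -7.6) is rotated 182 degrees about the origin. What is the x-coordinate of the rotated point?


x' = x*cos(theta) - y*sin(theta)
cos(182 deg) = -0.9994, sin(182 deg) = -0.0349
x' = 7.7 * -0.9994 - -7.6 * -0.0349
= -7.6953 - 0.2652
= -7.9605


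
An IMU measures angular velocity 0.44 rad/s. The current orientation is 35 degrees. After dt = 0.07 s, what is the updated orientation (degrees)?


delta_theta = w * dt = 0.44 * 0.07 = 0.0308 rad
= 1.7647 deg
theta_new = 35 + 1.7647 = 36.7647 deg


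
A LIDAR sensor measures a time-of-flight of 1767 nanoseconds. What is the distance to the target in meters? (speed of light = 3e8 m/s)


tof = 1767 ns = 1.767e-06 s
dist = c * tof / 2
= 3e8 * 1.767e-06 / 2
= 265.05 m


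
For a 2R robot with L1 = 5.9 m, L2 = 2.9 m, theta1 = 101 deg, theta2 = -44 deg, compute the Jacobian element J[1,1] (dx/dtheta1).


J[1,1] = -L1*sin(t1) - L2*sin(t1+t2)
= -5.9*sin(101) - 2.9*sin(57)
= -8.2237


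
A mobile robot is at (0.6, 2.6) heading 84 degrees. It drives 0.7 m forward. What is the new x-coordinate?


x_new = x0 + d*cos(theta)
= 0.6 + 0.7*cos(84)
= 0.6 + 0.0732
= 0.6732


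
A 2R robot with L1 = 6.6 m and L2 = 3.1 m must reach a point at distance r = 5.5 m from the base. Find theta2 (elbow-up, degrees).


cos(theta2) = (r^2 - L1^2 - L2^2) / (2*L1*L2)
cos(theta2) = (30.25 - 43.56 - 9.61) / 40.92
cos(theta2) = -0.560117
theta2 = 124.0639 degrees


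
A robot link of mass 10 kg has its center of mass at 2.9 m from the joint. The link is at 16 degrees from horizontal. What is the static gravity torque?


tau = m*g*L*cos(angle)
= 10 * 9.81 * 2.9 * cos(16 deg)
= 10 * 9.81 * 2.9 * 0.9613
= 273.4693 Nm


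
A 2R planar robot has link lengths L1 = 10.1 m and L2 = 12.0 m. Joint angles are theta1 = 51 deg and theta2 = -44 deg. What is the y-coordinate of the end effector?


Convert angles to radians: theta1 = 0.8901, theta2 = -0.7679
y = L1*sin(theta1) + L2*sin(theta1+theta2)
y = 7.8492 + 1.4624
y = 9.3116


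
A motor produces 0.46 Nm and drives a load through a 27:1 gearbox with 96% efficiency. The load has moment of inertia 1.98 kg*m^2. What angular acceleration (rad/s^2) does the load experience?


tau_out = tau_motor * N * eta
= 0.46 * 27 * 0.96 = 11.9232 Nm
alpha = tau_out / I = 11.9232 / 1.98
= 6.0218 rad/s^2


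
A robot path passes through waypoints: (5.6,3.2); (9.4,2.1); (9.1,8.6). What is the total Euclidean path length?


Segment lengths:
  seg1 = sqrt((3.8)^2 + (-1.1)^2) = 3.956
  seg2 = sqrt((-0.3)^2 + (6.5)^2) = 6.5069
Total = 10.4629


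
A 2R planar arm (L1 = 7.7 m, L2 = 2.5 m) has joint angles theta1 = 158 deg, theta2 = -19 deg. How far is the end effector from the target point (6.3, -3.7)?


End effector via forward kinematics:
x = L1*cos(t1) + L2*cos(t1+t2) = -9.0261
y = L1*sin(t1) + L2*sin(t1+t2) = 4.5246
Distance to target:
d = sqrt((6.3 - -9.0261)^2 + (-3.7 - 4.5246)^2)
= sqrt(234.889 + 67.6443)
= 17.3935 m


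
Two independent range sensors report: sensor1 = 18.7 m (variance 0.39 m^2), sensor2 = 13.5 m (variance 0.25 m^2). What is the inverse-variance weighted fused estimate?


w1 = (1/var1) / (1/var1 + 1/var2)
   = 2.5641 / (2.5641 + 4.0) = 0.3906
w2 = 1 - w1 = 0.6094
fused = w1*s1 + w2*s2 = 7.3047 + 8.2266
= 15.5312 m


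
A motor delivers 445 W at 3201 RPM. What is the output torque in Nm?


omega = 3201 * 2*pi/60 = 335.2079 rad/s
tau = P / omega = 445 / 335.2079
= 1.3275 Nm


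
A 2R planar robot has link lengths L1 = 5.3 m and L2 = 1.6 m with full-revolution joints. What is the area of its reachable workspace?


r_max = L1 + L2 = 6.9 m
r_min = |L1 - L2| = 3.7 m
Area = pi*(r_max^2 - r_min^2)
= pi*(47.61 - 13.69)
= pi * 33.92
= 106.5628 m^2


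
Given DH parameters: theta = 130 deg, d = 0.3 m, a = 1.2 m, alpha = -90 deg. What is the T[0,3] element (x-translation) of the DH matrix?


T[0,3] = a * cos(theta)
= 1.2 * cos(130 deg)
= 1.2 * -0.6428
= -0.7713


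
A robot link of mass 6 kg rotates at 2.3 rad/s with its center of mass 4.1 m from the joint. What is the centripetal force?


F = m * omega^2 * r
= 6 * 2.3^2 * 4.1
= 6 * 5.29 * 4.1
= 130.134 N


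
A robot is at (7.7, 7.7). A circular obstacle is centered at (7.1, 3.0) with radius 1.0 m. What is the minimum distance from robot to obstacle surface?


center_dist = sqrt((7.7-7.1)^2 + (7.7-3.0)^2)
= sqrt(0.36 + 22.09)
= 4.7381
min_dist = center_dist - radius = 4.7381 - 1.0 = 3.7381 m


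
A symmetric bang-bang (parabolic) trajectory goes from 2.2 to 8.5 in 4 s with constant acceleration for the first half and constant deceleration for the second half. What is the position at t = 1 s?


Symmetric rest-to-rest: each phase covers (pf-p0)/2 in time T/2. 0.5*a*(T/2)^2 = (pf-p0)/2 => a = 4*(pf-p0)/T^2
a = 4*(8.5-2.2)/4^2 = 1.575
t = 1 is in the acceleration phase (t <= T/2).
p = p0 + 0.5*a*t^2 = 2.2 + 0.5*1.575*1^2
= 2.9875


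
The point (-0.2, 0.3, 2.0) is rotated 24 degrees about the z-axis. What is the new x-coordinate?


Rotation about z-axis: x' = x*cos(theta) - y*sin(theta)
= -0.2 * 0.9135 - 0.3 * 0.4067
= -0.3047


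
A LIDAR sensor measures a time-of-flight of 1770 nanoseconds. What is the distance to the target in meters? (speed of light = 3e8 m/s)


tof = 1770 ns = 1.77e-06 s
dist = c * tof / 2
= 3e8 * 1.77e-06 / 2
= 265.5 m


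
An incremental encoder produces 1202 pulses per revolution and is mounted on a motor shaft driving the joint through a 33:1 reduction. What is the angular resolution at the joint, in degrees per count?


counts per rev = 1202
effective counts at joint = 1202 * 33 = 39666
resolution = 360 / 39666
= 0.0091 deg/count


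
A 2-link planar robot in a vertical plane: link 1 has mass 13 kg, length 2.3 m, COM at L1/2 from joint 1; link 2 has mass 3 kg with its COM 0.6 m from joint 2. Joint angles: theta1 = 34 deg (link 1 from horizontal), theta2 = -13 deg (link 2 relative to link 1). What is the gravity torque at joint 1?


Horizontal distance from joint 1 to link-1 COM:
  x_c1 = (L1/2)*cos(t1) = 1.15 * 0.829 = 0.9534 m
Horizontal distance from joint 1 to link-2 COM:
  x_c2 = L1*cos(t1) + Lc2*cos(t1+t2)
       = 2.3*0.829 + 0.6*0.9336 = 2.4669 m
tau1 = m1*g*x_c1 + m2*g*x_c2
     = 13*9.81*0.9534 + 3*9.81*2.4669
     = 121.5862 + 72.6019
     = 194.1881 Nm


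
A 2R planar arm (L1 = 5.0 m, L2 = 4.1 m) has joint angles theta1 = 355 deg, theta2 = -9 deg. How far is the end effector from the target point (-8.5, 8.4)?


End effector via forward kinematics:
x = L1*cos(t1) + L2*cos(t1+t2) = 8.9592
y = L1*sin(t1) + L2*sin(t1+t2) = -1.4277
Distance to target:
d = sqrt((-8.5 - 8.9592)^2 + (8.4 - -1.4277)^2)
= sqrt(304.8232 + 96.5829)
= 20.0351 m


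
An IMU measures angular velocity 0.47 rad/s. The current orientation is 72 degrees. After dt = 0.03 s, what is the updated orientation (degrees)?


delta_theta = w * dt = 0.47 * 0.03 = 0.0141 rad
= 0.8079 deg
theta_new = 72 + 0.8079 = 72.8079 deg


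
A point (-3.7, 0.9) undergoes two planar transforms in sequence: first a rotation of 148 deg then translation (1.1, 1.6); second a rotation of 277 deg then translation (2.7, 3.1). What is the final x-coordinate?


After transform 1:
x1 = cos(148)*-3.7 - sin(148)*0.9 + 1.1 = 3.7609
y1 = sin(148)*-3.7 + cos(148)*0.9 + 1.6 = -1.1239
After transform 2:
x2 = cos(277)*3.7609 - sin(277)*-1.1239 + 2.7
= 2.0428


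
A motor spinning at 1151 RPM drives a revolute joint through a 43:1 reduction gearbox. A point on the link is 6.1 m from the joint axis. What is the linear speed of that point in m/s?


omega_motor = 1151 * 2*pi/60 = 120.5324 rad/s
omega_joint = omega_motor / 43 = 2.8031 rad/s
v = omega_joint * r = 2.8031 * 6.1
= 17.0988 m/s


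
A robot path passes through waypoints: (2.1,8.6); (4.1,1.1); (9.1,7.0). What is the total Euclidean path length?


Segment lengths:
  seg1 = sqrt((2.0)^2 + (-7.5)^2) = 7.7621
  seg2 = sqrt((5.0)^2 + (5.9)^2) = 7.7337
Total = 15.4958


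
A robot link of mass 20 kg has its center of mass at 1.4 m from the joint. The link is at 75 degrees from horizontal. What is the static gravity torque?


tau = m*g*L*cos(angle)
= 20 * 9.81 * 1.4 * cos(75 deg)
= 20 * 9.81 * 1.4 * 0.2588
= 71.0924 Nm


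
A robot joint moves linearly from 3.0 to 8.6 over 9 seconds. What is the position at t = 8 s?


s = t/T = 8/9 = 0.8889
p(t) = p0 + (pf-p0)*s
= 3.0 + (8.6 - 3.0) * 0.8889
= 7.9778


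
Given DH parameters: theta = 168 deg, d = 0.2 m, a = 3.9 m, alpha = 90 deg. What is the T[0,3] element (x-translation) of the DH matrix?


T[0,3] = a * cos(theta)
= 3.9 * cos(168 deg)
= 3.9 * -0.9781
= -3.8148


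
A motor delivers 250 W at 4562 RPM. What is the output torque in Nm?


omega = 4562 * 2*pi/60 = 477.7315 rad/s
tau = P / omega = 250 / 477.7315
= 0.5233 Nm


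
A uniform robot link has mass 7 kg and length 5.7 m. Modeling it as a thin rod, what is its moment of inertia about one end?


I = (1/3) * m * L^2
= (1/3) * 7 * 5.7^2
= 0.333333 * 7 * 32.49
= 75.81 kg*m^2


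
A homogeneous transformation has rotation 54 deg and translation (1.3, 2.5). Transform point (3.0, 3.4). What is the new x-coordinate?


x' = cos(theta)*px - sin(theta)*py + tx
= 0.5878*3.0 - 0.809*3.4 + 1.3
= 0.3127


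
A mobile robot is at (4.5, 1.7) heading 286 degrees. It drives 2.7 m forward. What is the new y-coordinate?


y_new = y0 + d*sin(theta)
= 1.7 + 2.7*sin(286)
= 1.7 + -2.5954
= -0.8954


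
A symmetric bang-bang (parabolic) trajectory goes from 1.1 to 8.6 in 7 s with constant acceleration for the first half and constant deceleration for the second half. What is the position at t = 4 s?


Symmetric rest-to-rest: each phase covers (pf-p0)/2 in time T/2. 0.5*a*(T/2)^2 = (pf-p0)/2 => a = 4*(pf-p0)/T^2
a = 4*(8.6-1.1)/7^2 = 0.6122
t = 4 is in the deceleration phase (t > T/2).
p = pf - 0.5*a*(T-t)^2 = 8.6 - 0.5*0.6122*3^2
= 5.8449


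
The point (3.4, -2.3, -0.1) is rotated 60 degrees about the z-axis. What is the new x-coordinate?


Rotation about z-axis: x' = x*cos(theta) - y*sin(theta)
= 3.4 * 0.5 - -2.3 * 0.866
= 3.6919


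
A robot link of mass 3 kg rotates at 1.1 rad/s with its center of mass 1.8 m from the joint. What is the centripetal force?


F = m * omega^2 * r
= 3 * 1.1^2 * 1.8
= 3 * 1.21 * 1.8
= 6.534 N


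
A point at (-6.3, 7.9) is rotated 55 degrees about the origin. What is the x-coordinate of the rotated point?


x' = x*cos(theta) - y*sin(theta)
cos(55 deg) = 0.5736, sin(55 deg) = 0.8192
x' = -6.3 * 0.5736 - 7.9 * 0.8192
= -3.6135 - 6.4713
= -10.0848


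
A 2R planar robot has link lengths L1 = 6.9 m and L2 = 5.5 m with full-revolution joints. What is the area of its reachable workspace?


r_max = L1 + L2 = 12.4 m
r_min = |L1 - L2| = 1.4 m
Area = pi*(r_max^2 - r_min^2)
= pi*(153.76 - 1.96)
= pi * 151.8
= 476.8938 m^2


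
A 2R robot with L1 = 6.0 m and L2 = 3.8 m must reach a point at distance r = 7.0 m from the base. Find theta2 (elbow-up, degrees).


cos(theta2) = (r^2 - L1^2 - L2^2) / (2*L1*L2)
cos(theta2) = (49.0 - 36.0 - 14.44) / 45.6
cos(theta2) = -0.031579
theta2 = 91.8096 degrees


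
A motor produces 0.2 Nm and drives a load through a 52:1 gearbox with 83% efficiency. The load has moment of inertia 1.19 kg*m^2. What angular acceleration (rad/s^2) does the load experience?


tau_out = tau_motor * N * eta
= 0.2 * 52 * 0.83 = 8.632 Nm
alpha = tau_out / I = 8.632 / 1.19
= 7.2538 rad/s^2


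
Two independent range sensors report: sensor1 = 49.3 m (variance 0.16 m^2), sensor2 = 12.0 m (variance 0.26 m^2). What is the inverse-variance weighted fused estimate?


w1 = (1/var1) / (1/var1 + 1/var2)
   = 6.25 / (6.25 + 3.8462) = 0.619
w2 = 1 - w1 = 0.381
fused = w1*s1 + w2*s2 = 30.519 + 4.5714
= 35.0905 m


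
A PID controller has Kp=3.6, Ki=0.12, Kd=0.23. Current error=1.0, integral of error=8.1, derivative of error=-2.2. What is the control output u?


u = Kp*e + Ki*int(e) + Kd*de/dt
= 3.6*1.0 + 0.12*8.1 + 0.23*(-2.2)
= 3.6 + 0.972 + -0.506
= 4.066


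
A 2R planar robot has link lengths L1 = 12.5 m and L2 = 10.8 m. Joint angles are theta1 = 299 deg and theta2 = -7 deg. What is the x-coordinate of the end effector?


Convert angles to radians: theta1 = 5.2185, theta2 = -0.1222
x = L1*cos(theta1) + L2*cos(theta1+theta2)
x = 6.0601 + 4.0458
x = 10.1059


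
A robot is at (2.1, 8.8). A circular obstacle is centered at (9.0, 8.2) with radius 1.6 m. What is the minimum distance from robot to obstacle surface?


center_dist = sqrt((2.1-9.0)^2 + (8.8-8.2)^2)
= sqrt(47.61 + 0.36)
= 6.926
min_dist = center_dist - radius = 6.926 - 1.6 = 5.326 m


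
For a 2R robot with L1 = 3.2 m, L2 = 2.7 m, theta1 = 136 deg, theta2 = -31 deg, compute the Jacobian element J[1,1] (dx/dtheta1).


J[1,1] = -L1*sin(t1) - L2*sin(t1+t2)
= -3.2*sin(136) - 2.7*sin(105)
= -4.8309


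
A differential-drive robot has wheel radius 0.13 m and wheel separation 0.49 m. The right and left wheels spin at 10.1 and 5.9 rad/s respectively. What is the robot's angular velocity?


vR = r*wR = 0.13*10.1 = 1.313 m/s
vL = r*wL = 0.13*5.9 = 0.767 m/s
v = (vR+vL)/2 = 1.04 m/s
omega = (vR-vL)/L = 1.1143 rad/s
angular velocity = 1.1143 rad/s


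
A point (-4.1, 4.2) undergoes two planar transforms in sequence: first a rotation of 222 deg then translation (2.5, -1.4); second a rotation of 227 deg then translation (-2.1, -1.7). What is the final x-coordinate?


After transform 1:
x1 = cos(222)*-4.1 - sin(222)*4.2 + 2.5 = 8.3572
y1 = sin(222)*-4.1 + cos(222)*4.2 + -1.4 = -1.7778
After transform 2:
x2 = cos(227)*8.3572 - sin(227)*-1.7778 + -2.1
= -9.0998


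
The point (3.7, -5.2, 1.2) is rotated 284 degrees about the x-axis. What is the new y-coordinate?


Rotation about x-axis: y' = y*cos(theta) - z*sin(theta)
= -5.2 * 0.2419 - 1.2 * -0.9703
= -0.0936


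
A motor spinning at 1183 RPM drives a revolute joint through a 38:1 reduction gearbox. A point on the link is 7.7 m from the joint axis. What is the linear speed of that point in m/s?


omega_motor = 1183 * 2*pi/60 = 123.8835 rad/s
omega_joint = omega_motor / 38 = 3.2601 rad/s
v = omega_joint * r = 3.2601 * 7.7
= 25.1027 m/s


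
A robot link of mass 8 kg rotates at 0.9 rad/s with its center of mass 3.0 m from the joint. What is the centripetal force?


F = m * omega^2 * r
= 8 * 0.9^2 * 3.0
= 8 * 0.81 * 3.0
= 19.44 N


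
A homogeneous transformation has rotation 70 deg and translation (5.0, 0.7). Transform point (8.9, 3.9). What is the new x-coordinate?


x' = cos(theta)*px - sin(theta)*py + tx
= 0.342*8.9 - 0.9397*3.9 + 5.0
= 4.3792


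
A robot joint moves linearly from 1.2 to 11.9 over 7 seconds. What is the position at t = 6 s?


s = t/T = 6/7 = 0.8571
p(t) = p0 + (pf-p0)*s
= 1.2 + (11.9 - 1.2) * 0.8571
= 10.3714


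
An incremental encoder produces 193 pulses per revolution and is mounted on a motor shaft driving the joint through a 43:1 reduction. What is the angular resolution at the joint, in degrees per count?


counts per rev = 193
effective counts at joint = 193 * 43 = 8299
resolution = 360 / 8299
= 0.0434 deg/count


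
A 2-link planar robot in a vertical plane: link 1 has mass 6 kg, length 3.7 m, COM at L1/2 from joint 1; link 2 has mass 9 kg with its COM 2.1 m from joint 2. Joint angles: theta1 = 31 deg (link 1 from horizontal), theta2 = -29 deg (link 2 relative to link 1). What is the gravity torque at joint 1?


Horizontal distance from joint 1 to link-1 COM:
  x_c1 = (L1/2)*cos(t1) = 1.85 * 0.8572 = 1.5858 m
Horizontal distance from joint 1 to link-2 COM:
  x_c2 = L1*cos(t1) + Lc2*cos(t1+t2)
       = 3.7*0.8572 + 2.1*0.9994 = 5.2702 m
tau1 = m1*g*x_c1 + m2*g*x_c2
     = 6*9.81*1.5858 + 9*9.81*5.2702
     = 93.3378 + 465.3095
     = 558.6473 Nm


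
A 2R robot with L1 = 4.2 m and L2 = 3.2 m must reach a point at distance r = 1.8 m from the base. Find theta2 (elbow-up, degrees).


cos(theta2) = (r^2 - L1^2 - L2^2) / (2*L1*L2)
cos(theta2) = (3.24 - 17.64 - 10.24) / 26.88
cos(theta2) = -0.916667
theta2 = 156.4435 degrees


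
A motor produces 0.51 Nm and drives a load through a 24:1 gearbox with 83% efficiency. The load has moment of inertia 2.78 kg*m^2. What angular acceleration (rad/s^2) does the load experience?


tau_out = tau_motor * N * eta
= 0.51 * 24 * 0.83 = 10.1592 Nm
alpha = tau_out / I = 10.1592 / 2.78
= 3.6544 rad/s^2


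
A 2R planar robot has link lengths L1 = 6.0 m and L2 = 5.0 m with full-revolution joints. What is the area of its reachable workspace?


r_max = L1 + L2 = 11.0 m
r_min = |L1 - L2| = 1.0 m
Area = pi*(r_max^2 - r_min^2)
= pi*(121.0 - 1.0)
= pi * 120.0
= 376.9911 m^2


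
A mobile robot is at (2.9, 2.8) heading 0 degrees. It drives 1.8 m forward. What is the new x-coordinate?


x_new = x0 + d*cos(theta)
= 2.9 + 1.8*cos(0)
= 2.9 + 1.8
= 4.7


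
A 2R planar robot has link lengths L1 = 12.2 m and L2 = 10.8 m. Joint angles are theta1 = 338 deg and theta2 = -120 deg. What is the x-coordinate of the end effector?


Convert angles to radians: theta1 = 5.8992, theta2 = -2.0944
x = L1*cos(theta1) + L2*cos(theta1+theta2)
x = 11.3116 + -8.5105
x = 2.8011


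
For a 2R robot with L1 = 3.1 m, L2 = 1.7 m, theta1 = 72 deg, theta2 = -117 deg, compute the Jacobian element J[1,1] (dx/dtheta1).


J[1,1] = -L1*sin(t1) - L2*sin(t1+t2)
= -3.1*sin(72) - 1.7*sin(-45)
= -1.7462


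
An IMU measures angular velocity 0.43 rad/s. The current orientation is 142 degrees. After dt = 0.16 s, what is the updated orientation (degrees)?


delta_theta = w * dt = 0.43 * 0.16 = 0.0688 rad
= 3.9419 deg
theta_new = 142 + 3.9419 = 145.9419 deg


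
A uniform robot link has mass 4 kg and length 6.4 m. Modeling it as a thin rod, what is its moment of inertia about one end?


I = (1/3) * m * L^2
= (1/3) * 4 * 6.4^2
= 0.333333 * 4 * 40.96
= 54.6133 kg*m^2


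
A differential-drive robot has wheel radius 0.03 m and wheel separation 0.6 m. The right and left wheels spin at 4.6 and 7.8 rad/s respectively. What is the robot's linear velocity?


vR = r*wR = 0.03*4.6 = 0.138 m/s
vL = r*wL = 0.03*7.8 = 0.234 m/s
v = (vR+vL)/2 = 0.186 m/s
omega = (vR-vL)/L = -0.16 rad/s
linear velocity = 0.186 m/s


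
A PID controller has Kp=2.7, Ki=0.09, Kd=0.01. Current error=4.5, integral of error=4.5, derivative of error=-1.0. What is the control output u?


u = Kp*e + Ki*int(e) + Kd*de/dt
= 2.7*4.5 + 0.09*4.5 + 0.01*(-1.0)
= 12.15 + 0.405 + -0.01
= 12.545


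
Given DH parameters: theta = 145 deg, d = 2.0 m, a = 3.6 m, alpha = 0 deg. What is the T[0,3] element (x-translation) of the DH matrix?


T[0,3] = a * cos(theta)
= 3.6 * cos(145 deg)
= 3.6 * -0.8192
= -2.9489


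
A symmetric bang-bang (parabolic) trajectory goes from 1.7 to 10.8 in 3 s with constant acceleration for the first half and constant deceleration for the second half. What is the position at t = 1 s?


Symmetric rest-to-rest: each phase covers (pf-p0)/2 in time T/2. 0.5*a*(T/2)^2 = (pf-p0)/2 => a = 4*(pf-p0)/T^2
a = 4*(10.8-1.7)/3^2 = 4.0444
t = 1 is in the acceleration phase (t <= T/2).
p = p0 + 0.5*a*t^2 = 1.7 + 0.5*4.0444*1^2
= 3.7222


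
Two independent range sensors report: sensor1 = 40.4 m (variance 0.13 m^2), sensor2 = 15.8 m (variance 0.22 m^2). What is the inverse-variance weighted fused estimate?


w1 = (1/var1) / (1/var1 + 1/var2)
   = 7.6923 / (7.6923 + 4.5455) = 0.6286
w2 = 1 - w1 = 0.3714
fused = w1*s1 + w2*s2 = 25.3943 + 5.8686
= 31.2629 m


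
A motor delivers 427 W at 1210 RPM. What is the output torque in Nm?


omega = 1210 * 2*pi/60 = 126.7109 rad/s
tau = P / omega = 427 / 126.7109
= 3.3699 Nm


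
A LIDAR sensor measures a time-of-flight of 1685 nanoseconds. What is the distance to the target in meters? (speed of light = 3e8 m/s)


tof = 1685 ns = 1.685e-06 s
dist = c * tof / 2
= 3e8 * 1.685e-06 / 2
= 252.75 m


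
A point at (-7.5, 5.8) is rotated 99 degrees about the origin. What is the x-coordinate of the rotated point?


x' = x*cos(theta) - y*sin(theta)
cos(99 deg) = -0.1564, sin(99 deg) = 0.9877
x' = -7.5 * -0.1564 - 5.8 * 0.9877
= 1.1733 - 5.7286
= -4.5553


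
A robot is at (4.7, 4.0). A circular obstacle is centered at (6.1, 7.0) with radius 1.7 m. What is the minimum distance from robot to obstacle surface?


center_dist = sqrt((4.7-6.1)^2 + (4.0-7.0)^2)
= sqrt(1.96 + 9.0)
= 3.3106
min_dist = center_dist - radius = 3.3106 - 1.7 = 1.6106 m


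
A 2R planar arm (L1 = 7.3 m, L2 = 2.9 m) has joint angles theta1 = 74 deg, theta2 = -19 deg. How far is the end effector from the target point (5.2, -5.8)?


End effector via forward kinematics:
x = L1*cos(t1) + L2*cos(t1+t2) = 3.6755
y = L1*sin(t1) + L2*sin(t1+t2) = 9.3928
Distance to target:
d = sqrt((5.2 - 3.6755)^2 + (-5.8 - 9.3928)^2)
= sqrt(2.324 + 230.8197)
= 15.269 m


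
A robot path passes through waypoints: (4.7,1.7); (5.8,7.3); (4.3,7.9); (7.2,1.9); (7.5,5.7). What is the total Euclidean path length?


Segment lengths:
  seg1 = sqrt((1.1)^2 + (5.6)^2) = 5.707
  seg2 = sqrt((-1.5)^2 + (0.6)^2) = 1.6155
  seg3 = sqrt((2.9)^2 + (-6.0)^2) = 6.6641
  seg4 = sqrt((0.3)^2 + (3.8)^2) = 3.8118
Total = 17.7985


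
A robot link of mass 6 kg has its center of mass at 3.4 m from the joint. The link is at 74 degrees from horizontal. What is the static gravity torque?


tau = m*g*L*cos(angle)
= 6 * 9.81 * 3.4 * cos(74 deg)
= 6 * 9.81 * 3.4 * 0.2756
= 55.1617 Nm


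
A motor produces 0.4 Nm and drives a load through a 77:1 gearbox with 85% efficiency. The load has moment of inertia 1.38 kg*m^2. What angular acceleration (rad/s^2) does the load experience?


tau_out = tau_motor * N * eta
= 0.4 * 77 * 0.85 = 26.18 Nm
alpha = tau_out / I = 26.18 / 1.38
= 18.971 rad/s^2


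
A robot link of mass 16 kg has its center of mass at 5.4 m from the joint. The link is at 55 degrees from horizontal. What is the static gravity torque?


tau = m*g*L*cos(angle)
= 16 * 9.81 * 5.4 * cos(55 deg)
= 16 * 9.81 * 5.4 * 0.5736
= 486.1542 Nm


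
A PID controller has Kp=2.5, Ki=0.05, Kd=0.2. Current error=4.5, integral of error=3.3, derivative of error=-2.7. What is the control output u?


u = Kp*e + Ki*int(e) + Kd*de/dt
= 2.5*4.5 + 0.05*3.3 + 0.2*(-2.7)
= 11.25 + 0.165 + -0.54
= 10.875


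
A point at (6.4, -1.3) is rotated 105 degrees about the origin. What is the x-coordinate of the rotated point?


x' = x*cos(theta) - y*sin(theta)
cos(105 deg) = -0.2588, sin(105 deg) = 0.9659
x' = 6.4 * -0.2588 - -1.3 * 0.9659
= -1.6564 - -1.2557
= -0.4007


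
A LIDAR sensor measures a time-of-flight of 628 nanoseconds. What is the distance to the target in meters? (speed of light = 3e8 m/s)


tof = 628 ns = 6.28e-07 s
dist = c * tof / 2
= 3e8 * 6.28e-07 / 2
= 94.2 m


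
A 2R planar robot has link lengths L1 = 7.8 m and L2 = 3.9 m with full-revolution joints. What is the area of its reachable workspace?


r_max = L1 + L2 = 11.7 m
r_min = |L1 - L2| = 3.9 m
Area = pi*(r_max^2 - r_min^2)
= pi*(136.89 - 15.21)
= pi * 121.68
= 382.269 m^2


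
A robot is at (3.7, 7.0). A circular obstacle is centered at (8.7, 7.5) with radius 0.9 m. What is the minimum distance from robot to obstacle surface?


center_dist = sqrt((3.7-8.7)^2 + (7.0-7.5)^2)
= sqrt(25.0 + 0.25)
= 5.0249
min_dist = center_dist - radius = 5.0249 - 0.9 = 4.1249 m


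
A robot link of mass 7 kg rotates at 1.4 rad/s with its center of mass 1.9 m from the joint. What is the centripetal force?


F = m * omega^2 * r
= 7 * 1.4^2 * 1.9
= 7 * 1.96 * 1.9
= 26.068 N


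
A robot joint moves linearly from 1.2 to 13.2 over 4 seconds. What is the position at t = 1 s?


s = t/T = 1/4 = 0.25
p(t) = p0 + (pf-p0)*s
= 1.2 + (13.2 - 1.2) * 0.25
= 4.2


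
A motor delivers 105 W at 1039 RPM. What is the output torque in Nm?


omega = 1039 * 2*pi/60 = 108.8038 rad/s
tau = P / omega = 105 / 108.8038
= 0.965 Nm


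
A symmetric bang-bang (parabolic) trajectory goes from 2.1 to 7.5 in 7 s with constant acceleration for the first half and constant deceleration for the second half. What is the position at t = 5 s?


Symmetric rest-to-rest: each phase covers (pf-p0)/2 in time T/2. 0.5*a*(T/2)^2 = (pf-p0)/2 => a = 4*(pf-p0)/T^2
a = 4*(7.5-2.1)/7^2 = 0.4408
t = 5 is in the deceleration phase (t > T/2).
p = pf - 0.5*a*(T-t)^2 = 7.5 - 0.5*0.4408*2^2
= 6.6184


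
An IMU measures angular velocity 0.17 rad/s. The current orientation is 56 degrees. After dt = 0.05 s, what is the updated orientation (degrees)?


delta_theta = w * dt = 0.17 * 0.05 = 0.0085 rad
= 0.487 deg
theta_new = 56 + 0.487 = 56.487 deg


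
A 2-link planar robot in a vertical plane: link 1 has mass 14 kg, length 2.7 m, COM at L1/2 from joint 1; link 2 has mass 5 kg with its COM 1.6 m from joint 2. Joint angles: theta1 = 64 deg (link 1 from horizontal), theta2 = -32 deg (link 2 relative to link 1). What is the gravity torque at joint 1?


Horizontal distance from joint 1 to link-1 COM:
  x_c1 = (L1/2)*cos(t1) = 1.35 * 0.4384 = 0.5918 m
Horizontal distance from joint 1 to link-2 COM:
  x_c2 = L1*cos(t1) + Lc2*cos(t1+t2)
       = 2.7*0.4384 + 1.6*0.848 = 2.5405 m
tau1 = m1*g*x_c1 + m2*g*x_c2
     = 14*9.81*0.5918 + 5*9.81*2.5405
     = 81.278 + 124.6105
     = 205.8885 Nm


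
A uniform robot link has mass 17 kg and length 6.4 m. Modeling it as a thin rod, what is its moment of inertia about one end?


I = (1/3) * m * L^2
= (1/3) * 17 * 6.4^2
= 0.333333 * 17 * 40.96
= 232.1067 kg*m^2


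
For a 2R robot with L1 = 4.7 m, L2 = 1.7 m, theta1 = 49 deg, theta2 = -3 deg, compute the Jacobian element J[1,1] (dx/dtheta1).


J[1,1] = -L1*sin(t1) - L2*sin(t1+t2)
= -4.7*sin(49) - 1.7*sin(46)
= -4.77


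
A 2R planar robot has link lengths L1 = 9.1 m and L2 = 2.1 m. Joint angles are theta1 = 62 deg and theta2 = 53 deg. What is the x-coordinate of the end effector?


Convert angles to radians: theta1 = 1.0821, theta2 = 0.925
x = L1*cos(theta1) + L2*cos(theta1+theta2)
x = 4.2722 + -0.8875
x = 3.3847


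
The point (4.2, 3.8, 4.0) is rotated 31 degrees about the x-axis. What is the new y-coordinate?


Rotation about x-axis: y' = y*cos(theta) - z*sin(theta)
= 3.8 * 0.8572 - 4.0 * 0.515
= 1.1971


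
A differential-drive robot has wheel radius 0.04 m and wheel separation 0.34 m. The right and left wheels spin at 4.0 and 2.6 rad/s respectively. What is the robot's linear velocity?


vR = r*wR = 0.04*4.0 = 0.16 m/s
vL = r*wL = 0.04*2.6 = 0.104 m/s
v = (vR+vL)/2 = 0.132 m/s
omega = (vR-vL)/L = 0.1647 rad/s
linear velocity = 0.132 m/s


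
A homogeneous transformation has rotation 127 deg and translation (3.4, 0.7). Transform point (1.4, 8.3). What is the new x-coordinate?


x' = cos(theta)*px - sin(theta)*py + tx
= -0.6018*1.4 - 0.7986*8.3 + 3.4
= -4.0712


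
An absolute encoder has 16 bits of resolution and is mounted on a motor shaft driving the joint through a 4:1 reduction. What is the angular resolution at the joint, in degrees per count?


counts = 2^16 = 65536
effective counts at joint = 65536 * 4 = 262144
resolution = 360 / 262144
= 0.0014 deg/count


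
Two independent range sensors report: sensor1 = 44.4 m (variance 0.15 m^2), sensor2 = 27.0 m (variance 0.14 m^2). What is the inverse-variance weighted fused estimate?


w1 = (1/var1) / (1/var1 + 1/var2)
   = 6.6667 / (6.6667 + 7.1429) = 0.4828
w2 = 1 - w1 = 0.5172
fused = w1*s1 + w2*s2 = 21.4345 + 13.9655
= 35.4 m


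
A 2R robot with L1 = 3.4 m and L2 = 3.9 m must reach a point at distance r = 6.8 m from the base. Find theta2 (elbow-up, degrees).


cos(theta2) = (r^2 - L1^2 - L2^2) / (2*L1*L2)
cos(theta2) = (46.24 - 11.56 - 15.21) / 26.52
cos(theta2) = 0.734163
theta2 = 42.7635 degrees


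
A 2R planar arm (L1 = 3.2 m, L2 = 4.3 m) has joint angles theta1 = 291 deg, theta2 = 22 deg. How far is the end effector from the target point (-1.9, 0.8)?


End effector via forward kinematics:
x = L1*cos(t1) + L2*cos(t1+t2) = 4.0794
y = L1*sin(t1) + L2*sin(t1+t2) = -6.1323
Distance to target:
d = sqrt((-1.9 - 4.0794)^2 + (0.8 - -6.1323)^2)
= sqrt(35.7529 + 48.0565)
= 9.1547 m


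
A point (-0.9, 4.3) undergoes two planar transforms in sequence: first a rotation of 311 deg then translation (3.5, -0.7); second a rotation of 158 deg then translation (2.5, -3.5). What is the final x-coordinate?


After transform 1:
x1 = cos(311)*-0.9 - sin(311)*4.3 + 3.5 = 6.1548
y1 = sin(311)*-0.9 + cos(311)*4.3 + -0.7 = 2.8003
After transform 2:
x2 = cos(158)*6.1548 - sin(158)*2.8003 + 2.5
= -4.2556


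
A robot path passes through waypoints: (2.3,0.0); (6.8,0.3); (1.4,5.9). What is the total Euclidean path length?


Segment lengths:
  seg1 = sqrt((4.5)^2 + (0.3)^2) = 4.51
  seg2 = sqrt((-5.4)^2 + (5.6)^2) = 7.7795
Total = 12.2894


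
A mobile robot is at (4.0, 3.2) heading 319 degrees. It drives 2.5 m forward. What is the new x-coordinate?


x_new = x0 + d*cos(theta)
= 4.0 + 2.5*cos(319)
= 4.0 + 1.8868
= 5.8868


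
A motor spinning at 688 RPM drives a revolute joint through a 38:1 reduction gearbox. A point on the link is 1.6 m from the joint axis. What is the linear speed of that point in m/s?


omega_motor = 688 * 2*pi/60 = 72.0472 rad/s
omega_joint = omega_motor / 38 = 1.896 rad/s
v = omega_joint * r = 1.896 * 1.6
= 3.0336 m/s


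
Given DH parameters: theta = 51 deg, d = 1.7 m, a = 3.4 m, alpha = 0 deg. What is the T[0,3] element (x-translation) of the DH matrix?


T[0,3] = a * cos(theta)
= 3.4 * cos(51 deg)
= 3.4 * 0.6293
= 2.1397


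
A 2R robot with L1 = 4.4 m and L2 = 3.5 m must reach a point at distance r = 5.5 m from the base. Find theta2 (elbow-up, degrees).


cos(theta2) = (r^2 - L1^2 - L2^2) / (2*L1*L2)
cos(theta2) = (30.25 - 19.36 - 12.25) / 30.8
cos(theta2) = -0.044156
theta2 = 92.5308 degrees


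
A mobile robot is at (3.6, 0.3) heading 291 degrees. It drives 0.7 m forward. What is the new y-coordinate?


y_new = y0 + d*sin(theta)
= 0.3 + 0.7*sin(291)
= 0.3 + -0.6535
= -0.3535


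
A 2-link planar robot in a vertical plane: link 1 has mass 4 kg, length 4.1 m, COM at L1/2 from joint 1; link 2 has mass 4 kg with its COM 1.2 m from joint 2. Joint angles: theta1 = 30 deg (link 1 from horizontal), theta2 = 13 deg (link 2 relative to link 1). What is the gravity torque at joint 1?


Horizontal distance from joint 1 to link-1 COM:
  x_c1 = (L1/2)*cos(t1) = 2.05 * 0.866 = 1.7754 m
Horizontal distance from joint 1 to link-2 COM:
  x_c2 = L1*cos(t1) + Lc2*cos(t1+t2)
       = 4.1*0.866 + 1.2*0.7314 = 4.4283 m
tau1 = m1*g*x_c1 + m2*g*x_c2
     = 4*9.81*1.7754 + 4*9.81*4.4283
     = 69.6648 + 173.7676
     = 243.4324 Nm


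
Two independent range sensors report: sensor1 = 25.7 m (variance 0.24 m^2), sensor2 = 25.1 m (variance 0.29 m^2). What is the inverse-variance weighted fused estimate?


w1 = (1/var1) / (1/var1 + 1/var2)
   = 4.1667 / (4.1667 + 3.4483) = 0.5472
w2 = 1 - w1 = 0.4528
fused = w1*s1 + w2*s2 = 14.0623 + 11.366
= 25.4283 m


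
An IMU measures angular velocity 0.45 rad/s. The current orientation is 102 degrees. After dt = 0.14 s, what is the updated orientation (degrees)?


delta_theta = w * dt = 0.45 * 0.14 = 0.063 rad
= 3.6096 deg
theta_new = 102 + 3.6096 = 105.6096 deg


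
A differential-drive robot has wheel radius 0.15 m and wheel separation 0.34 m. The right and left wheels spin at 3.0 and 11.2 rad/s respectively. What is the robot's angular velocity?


vR = r*wR = 0.15*3.0 = 0.45 m/s
vL = r*wL = 0.15*11.2 = 1.68 m/s
v = (vR+vL)/2 = 1.065 m/s
omega = (vR-vL)/L = -3.6176 rad/s
angular velocity = -3.6176 rad/s


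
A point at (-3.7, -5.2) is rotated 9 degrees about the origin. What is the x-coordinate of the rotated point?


x' = x*cos(theta) - y*sin(theta)
cos(9 deg) = 0.9877, sin(9 deg) = 0.1564
x' = -3.7 * 0.9877 - -5.2 * 0.1564
= -3.6544 - -0.8135
= -2.841


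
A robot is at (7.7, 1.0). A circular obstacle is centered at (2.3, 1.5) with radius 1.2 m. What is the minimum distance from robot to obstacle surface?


center_dist = sqrt((7.7-2.3)^2 + (1.0-1.5)^2)
= sqrt(29.16 + 0.25)
= 5.4231
min_dist = center_dist - radius = 5.4231 - 1.2 = 4.2231 m


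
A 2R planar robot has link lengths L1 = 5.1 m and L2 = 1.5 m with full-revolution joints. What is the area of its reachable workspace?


r_max = L1 + L2 = 6.6 m
r_min = |L1 - L2| = 3.6 m
Area = pi*(r_max^2 - r_min^2)
= pi*(43.56 - 12.96)
= pi * 30.6
= 96.1327 m^2


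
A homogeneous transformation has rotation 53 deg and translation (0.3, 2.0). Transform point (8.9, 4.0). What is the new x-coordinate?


x' = cos(theta)*px - sin(theta)*py + tx
= 0.6018*8.9 - 0.7986*4.0 + 0.3
= 2.4616


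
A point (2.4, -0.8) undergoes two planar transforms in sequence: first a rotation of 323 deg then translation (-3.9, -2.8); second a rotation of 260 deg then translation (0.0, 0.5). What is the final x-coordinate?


After transform 1:
x1 = cos(323)*2.4 - sin(323)*-0.8 + -3.9 = -2.4647
y1 = sin(323)*2.4 + cos(323)*-0.8 + -2.8 = -4.8833
After transform 2:
x2 = cos(260)*-2.4647 - sin(260)*-4.8833 + 0.0
= -4.3811


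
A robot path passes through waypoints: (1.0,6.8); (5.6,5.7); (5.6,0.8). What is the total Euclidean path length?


Segment lengths:
  seg1 = sqrt((4.6)^2 + (-1.1)^2) = 4.7297
  seg2 = sqrt((0.0)^2 + (-4.9)^2) = 4.9
Total = 9.6297


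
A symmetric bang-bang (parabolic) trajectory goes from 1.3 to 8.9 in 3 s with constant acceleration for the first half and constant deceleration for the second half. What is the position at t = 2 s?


Symmetric rest-to-rest: each phase covers (pf-p0)/2 in time T/2. 0.5*a*(T/2)^2 = (pf-p0)/2 => a = 4*(pf-p0)/T^2
a = 4*(8.9-1.3)/3^2 = 3.3778
t = 2 is in the deceleration phase (t > T/2).
p = pf - 0.5*a*(T-t)^2 = 8.9 - 0.5*3.3778*1^2
= 7.2111


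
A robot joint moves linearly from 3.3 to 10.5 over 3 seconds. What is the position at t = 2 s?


s = t/T = 2/3 = 0.6667
p(t) = p0 + (pf-p0)*s
= 3.3 + (10.5 - 3.3) * 0.6667
= 8.1


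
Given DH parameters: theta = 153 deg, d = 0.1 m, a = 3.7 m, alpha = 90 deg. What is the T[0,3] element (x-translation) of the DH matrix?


T[0,3] = a * cos(theta)
= 3.7 * cos(153 deg)
= 3.7 * -0.891
= -3.2967


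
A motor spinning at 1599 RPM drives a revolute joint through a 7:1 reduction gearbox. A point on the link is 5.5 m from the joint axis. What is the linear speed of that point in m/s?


omega_motor = 1599 * 2*pi/60 = 167.4469 rad/s
omega_joint = omega_motor / 7 = 23.921 rad/s
v = omega_joint * r = 23.921 * 5.5
= 131.5654 m/s


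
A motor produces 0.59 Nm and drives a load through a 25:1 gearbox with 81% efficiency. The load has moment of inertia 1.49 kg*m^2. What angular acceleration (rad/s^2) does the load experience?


tau_out = tau_motor * N * eta
= 0.59 * 25 * 0.81 = 11.9475 Nm
alpha = tau_out / I = 11.9475 / 1.49
= 8.0185 rad/s^2


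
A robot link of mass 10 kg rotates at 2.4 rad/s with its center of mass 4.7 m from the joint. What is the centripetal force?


F = m * omega^2 * r
= 10 * 2.4^2 * 4.7
= 10 * 5.76 * 4.7
= 270.72 N


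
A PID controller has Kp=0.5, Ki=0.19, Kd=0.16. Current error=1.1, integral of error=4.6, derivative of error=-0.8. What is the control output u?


u = Kp*e + Ki*int(e) + Kd*de/dt
= 0.5*1.1 + 0.19*4.6 + 0.16*(-0.8)
= 0.55 + 0.874 + -0.128
= 1.296


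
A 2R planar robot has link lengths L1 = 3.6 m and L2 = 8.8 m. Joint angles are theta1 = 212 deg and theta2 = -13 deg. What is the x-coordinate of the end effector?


Convert angles to radians: theta1 = 3.7001, theta2 = -0.2269
x = L1*cos(theta1) + L2*cos(theta1+theta2)
x = -3.053 + -8.3206
x = -11.3735


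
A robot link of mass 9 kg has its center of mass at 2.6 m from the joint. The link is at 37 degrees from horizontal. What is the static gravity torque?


tau = m*g*L*cos(angle)
= 9 * 9.81 * 2.6 * cos(37 deg)
= 9 * 9.81 * 2.6 * 0.7986
= 183.33 Nm


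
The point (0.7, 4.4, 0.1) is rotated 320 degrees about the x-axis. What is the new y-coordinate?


Rotation about x-axis: y' = y*cos(theta) - z*sin(theta)
= 4.4 * 0.766 - 0.1 * -0.6428
= 3.4349


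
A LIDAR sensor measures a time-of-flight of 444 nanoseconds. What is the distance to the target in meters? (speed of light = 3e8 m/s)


tof = 444 ns = 4.44e-07 s
dist = c * tof / 2
= 3e8 * 4.44e-07 / 2
= 66.6 m


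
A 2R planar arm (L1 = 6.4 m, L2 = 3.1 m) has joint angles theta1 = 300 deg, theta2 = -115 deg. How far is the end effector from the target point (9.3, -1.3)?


End effector via forward kinematics:
x = L1*cos(t1) + L2*cos(t1+t2) = 0.1118
y = L1*sin(t1) + L2*sin(t1+t2) = -5.8127
Distance to target:
d = sqrt((9.3 - 0.1118)^2 + (-1.3 - -5.8127)^2)
= sqrt(84.4231 + 20.3649)
= 10.2366 m


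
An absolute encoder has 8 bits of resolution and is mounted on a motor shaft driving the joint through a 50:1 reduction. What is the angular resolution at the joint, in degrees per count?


counts = 2^8 = 256
effective counts at joint = 256 * 50 = 12800
resolution = 360 / 12800
= 0.0281 deg/count


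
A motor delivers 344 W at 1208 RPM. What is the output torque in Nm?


omega = 1208 * 2*pi/60 = 126.5015 rad/s
tau = P / omega = 344 / 126.5015
= 2.7193 Nm
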